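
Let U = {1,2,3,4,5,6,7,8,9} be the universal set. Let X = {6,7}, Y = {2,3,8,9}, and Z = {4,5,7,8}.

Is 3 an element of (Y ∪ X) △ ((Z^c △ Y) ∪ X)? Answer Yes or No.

Yes

3 ∈ Y and 3 ∉ X, so 3 ∈ Y ∪ X
3 ∉ Z, so 3 ∈ Z^c
3 ∈ Z^c and 3 ∈ Y, so 3 ∉ Z^c △ Y
3 ∉ (Z^c △ Y) and 3 ∉ X, so 3 ∉ (Z^c △ Y) ∪ X
3 ∈ (Y ∪ X) and 3 ∉ ((Z^c △ Y) ∪ X), so 3 ∈ (Y ∪ X) △ ((Z^c △ Y) ∪ X)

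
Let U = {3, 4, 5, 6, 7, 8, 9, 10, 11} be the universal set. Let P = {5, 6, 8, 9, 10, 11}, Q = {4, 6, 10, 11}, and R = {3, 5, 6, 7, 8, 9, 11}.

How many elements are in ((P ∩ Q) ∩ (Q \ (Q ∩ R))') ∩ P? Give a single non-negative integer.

2

P ∩ Q = {6, 10, 11}
Q ∩ R = {6, 11}
Q \ (Q ∩ R) = {4, 10}
(Q \ (Q ∩ R))' = {3, 5, 6, 7, 8, 9, 11}
(P ∩ Q) ∩ (Q \ (Q ∩ R))' = {6, 11}
((P ∩ Q) ∩ (Q \ (Q ∩ R))') ∩ P = {6, 11}
|((P ∩ Q) ∩ (Q \ (Q ∩ R))') ∩ P| = 2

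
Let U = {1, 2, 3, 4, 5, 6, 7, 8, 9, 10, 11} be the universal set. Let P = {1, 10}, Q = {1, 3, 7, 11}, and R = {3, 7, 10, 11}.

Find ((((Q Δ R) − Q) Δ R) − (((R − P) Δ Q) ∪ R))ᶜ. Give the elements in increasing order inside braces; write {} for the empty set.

Q Δ R = {1, 10}
(Q Δ R) − Q = {10}
((Q Δ R) − Q) Δ R = {3, 7, 11}
R − P = {3, 7, 11}
(R − P) Δ Q = {1}
((R − P) Δ Q) ∪ R = {1, 3, 7, 10, 11}
(((Q Δ R) − Q) Δ R) − (((R − P) Δ Q) ∪ R) = {}
((((Q Δ R) − Q) Δ R) − (((R − P) Δ Q) ∪ R))ᶜ = {1, 2, 3, 4, 5, 6, 7, 8, 9, 10, 11}

{1, 2, 3, 4, 5, 6, 7, 8, 9, 10, 11}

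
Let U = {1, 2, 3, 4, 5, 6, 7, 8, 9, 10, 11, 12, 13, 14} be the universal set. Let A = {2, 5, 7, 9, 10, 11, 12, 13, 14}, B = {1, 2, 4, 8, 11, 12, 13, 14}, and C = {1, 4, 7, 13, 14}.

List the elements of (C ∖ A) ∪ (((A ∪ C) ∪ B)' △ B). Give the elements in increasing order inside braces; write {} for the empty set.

C ∖ A = {1, 4}
A ∪ C = {1, 2, 4, 5, 7, 9, 10, 11, 12, 13, 14}
(A ∪ C) ∪ B = {1, 2, 4, 5, 7, 8, 9, 10, 11, 12, 13, 14}
((A ∪ C) ∪ B)' = {3, 6}
((A ∪ C) ∪ B)' △ B = {1, 2, 3, 4, 6, 8, 11, 12, 13, 14}
(C ∖ A) ∪ (((A ∪ C) ∪ B)' △ B) = {1, 2, 3, 4, 6, 8, 11, 12, 13, 14}

{1, 2, 3, 4, 6, 8, 11, 12, 13, 14}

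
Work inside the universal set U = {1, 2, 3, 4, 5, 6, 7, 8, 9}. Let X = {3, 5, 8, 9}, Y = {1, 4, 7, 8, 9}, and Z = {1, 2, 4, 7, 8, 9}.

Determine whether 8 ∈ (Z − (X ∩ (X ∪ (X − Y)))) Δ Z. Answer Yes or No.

8 ∈ X and 8 ∈ Y, so 8 ∉ X − Y
8 ∈ X and 8 ∉ (X − Y), so 8 ∈ X ∪ (X − Y)
8 ∈ X and 8 ∈ (X ∪ (X − Y)), so 8 ∈ X ∩ (X ∪ (X − Y))
8 ∈ Z and 8 ∈ (X ∩ (X ∪ (X − Y))), so 8 ∉ Z − (X ∩ (X ∪ (X − Y)))
8 ∉ (Z − (X ∩ (X ∪ (X − Y)))) and 8 ∈ Z, so 8 ∈ (Z − (X ∩ (X ∪ (X − Y)))) Δ Z

Yes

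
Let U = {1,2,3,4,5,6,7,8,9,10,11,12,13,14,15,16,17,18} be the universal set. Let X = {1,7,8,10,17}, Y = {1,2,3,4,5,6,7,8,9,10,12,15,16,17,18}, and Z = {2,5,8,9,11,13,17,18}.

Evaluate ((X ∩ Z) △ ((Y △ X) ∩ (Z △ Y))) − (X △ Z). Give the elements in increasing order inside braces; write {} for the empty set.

X ∩ Z = {8,17}
Y △ X = {2,3,4,5,6,9,12,15,16,18}
Z △ Y = {1,3,4,6,7,10,11,12,13,15,16}
(Y △ X) ∩ (Z △ Y) = {3,4,6,12,15,16}
(X ∩ Z) △ ((Y △ X) ∩ (Z △ Y)) = {3,4,6,8,12,15,16,17}
X △ Z = {1,2,5,7,9,10,11,13,18}
((X ∩ Z) △ ((Y △ X) ∩ (Z △ Y))) − (X △ Z) = {3,4,6,8,12,15,16,17}

{3,4,6,8,12,15,16,17}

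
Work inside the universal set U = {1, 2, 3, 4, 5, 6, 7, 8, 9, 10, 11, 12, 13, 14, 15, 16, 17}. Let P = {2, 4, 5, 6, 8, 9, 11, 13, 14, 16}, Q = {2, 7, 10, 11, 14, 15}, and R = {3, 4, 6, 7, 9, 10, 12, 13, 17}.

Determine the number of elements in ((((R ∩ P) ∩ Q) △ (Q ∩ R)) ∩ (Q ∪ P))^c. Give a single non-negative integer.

R ∩ P = {4, 6, 9, 13}
(R ∩ P) ∩ Q = {}
Q ∩ R = {7, 10}
((R ∩ P) ∩ Q) △ (Q ∩ R) = {7, 10}
Q ∪ P = {2, 4, 5, 6, 7, 8, 9, 10, 11, 13, 14, 15, 16}
(((R ∩ P) ∩ Q) △ (Q ∩ R)) ∩ (Q ∪ P) = {7, 10}
((((R ∩ P) ∩ Q) △ (Q ∩ R)) ∩ (Q ∪ P))^c = {1, 2, 3, 4, 5, 6, 8, 9, 11, 12, 13, 14, 15, 16, 17}
|((((R ∩ P) ∩ Q) △ (Q ∩ R)) ∩ (Q ∪ P))^c| = 15

15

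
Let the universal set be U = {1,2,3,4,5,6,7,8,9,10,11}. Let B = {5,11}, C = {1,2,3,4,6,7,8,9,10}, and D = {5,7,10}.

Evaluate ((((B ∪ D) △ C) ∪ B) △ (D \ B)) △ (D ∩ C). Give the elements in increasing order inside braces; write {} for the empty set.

{1,2,3,4,5,6,8,9,11}

B ∪ D = {5,7,10,11}
(B ∪ D) △ C = {1,2,3,4,5,6,8,9,11}
((B ∪ D) △ C) ∪ B = {1,2,3,4,5,6,8,9,11}
D \ B = {7,10}
(((B ∪ D) △ C) ∪ B) △ (D \ B) = {1,2,3,4,5,6,7,8,9,10,11}
D ∩ C = {7,10}
((((B ∪ D) △ C) ∪ B) △ (D \ B)) △ (D ∩ C) = {1,2,3,4,5,6,8,9,11}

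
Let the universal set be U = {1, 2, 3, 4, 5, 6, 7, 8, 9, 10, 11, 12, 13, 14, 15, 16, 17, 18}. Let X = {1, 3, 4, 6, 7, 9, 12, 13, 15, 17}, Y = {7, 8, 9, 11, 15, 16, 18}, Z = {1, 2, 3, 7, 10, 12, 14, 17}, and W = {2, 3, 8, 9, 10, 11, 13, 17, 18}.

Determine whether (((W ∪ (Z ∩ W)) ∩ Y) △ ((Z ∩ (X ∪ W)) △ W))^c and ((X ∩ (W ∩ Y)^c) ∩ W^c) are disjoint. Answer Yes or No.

No

Z ∩ W = {2, 3, 10, 17}
W ∪ (Z ∩ W) = {2, 3, 8, 9, 10, 11, 13, 17, 18}
(W ∪ (Z ∩ W)) ∩ Y = {8, 9, 11, 18}
X ∪ W = {1, 2, 3, 4, 6, 7, 8, 9, 10, 11, 12, 13, 15, 17, 18}
Z ∩ (X ∪ W) = {1, 2, 3, 7, 10, 12, 17}
(Z ∩ (X ∪ W)) △ W = {1, 7, 8, 9, 11, 12, 13, 18}
((W ∪ (Z ∩ W)) ∩ Y) △ ((Z ∩ (X ∪ W)) △ W) = {1, 7, 12, 13}
(((W ∪ (Z ∩ W)) ∩ Y) △ ((Z ∩ (X ∪ W)) △ W))^c = {2, 3, 4, 5, 6, 8, 9, 10, 11, 14, 15, 16, 17, 18}
W ∩ Y = {8, 9, 11, 18}
(W ∩ Y)^c = {1, 2, 3, 4, 5, 6, 7, 10, 12, 13, 14, 15, 16, 17}
X ∩ (W ∩ Y)^c = {1, 3, 4, 6, 7, 12, 13, 15, 17}
W^c = {1, 4, 5, 6, 7, 12, 14, 15, 16}
(X ∩ (W ∩ Y)^c) ∩ W^c = {1, 4, 6, 7, 12, 15}
4 lies in both, so they are not disjoint.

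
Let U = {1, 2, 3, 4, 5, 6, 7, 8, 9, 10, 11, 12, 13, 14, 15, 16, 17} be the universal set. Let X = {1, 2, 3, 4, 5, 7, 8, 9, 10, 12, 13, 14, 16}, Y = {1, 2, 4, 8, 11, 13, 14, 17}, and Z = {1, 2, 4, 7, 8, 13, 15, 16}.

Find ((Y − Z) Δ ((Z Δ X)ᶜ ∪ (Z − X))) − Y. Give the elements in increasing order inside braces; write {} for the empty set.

{6, 7, 15, 16}

Y − Z = {11, 14, 17}
Z Δ X = {3, 5, 9, 10, 12, 14, 15}
(Z Δ X)ᶜ = {1, 2, 4, 6, 7, 8, 11, 13, 16, 17}
Z − X = {15}
(Z Δ X)ᶜ ∪ (Z − X) = {1, 2, 4, 6, 7, 8, 11, 13, 15, 16, 17}
(Y − Z) Δ ((Z Δ X)ᶜ ∪ (Z − X)) = {1, 2, 4, 6, 7, 8, 13, 14, 15, 16}
((Y − Z) Δ ((Z Δ X)ᶜ ∪ (Z − X))) − Y = {6, 7, 15, 16}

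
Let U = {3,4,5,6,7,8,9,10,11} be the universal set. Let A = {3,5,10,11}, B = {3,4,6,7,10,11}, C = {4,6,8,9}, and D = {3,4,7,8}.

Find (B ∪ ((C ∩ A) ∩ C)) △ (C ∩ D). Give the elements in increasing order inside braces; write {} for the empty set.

{3,6,7,8,10,11}

C ∩ A = {}
(C ∩ A) ∩ C = {}
B ∪ ((C ∩ A) ∩ C) = {3,4,6,7,10,11}
C ∩ D = {4,8}
(B ∪ ((C ∩ A) ∩ C)) △ (C ∩ D) = {3,6,7,8,10,11}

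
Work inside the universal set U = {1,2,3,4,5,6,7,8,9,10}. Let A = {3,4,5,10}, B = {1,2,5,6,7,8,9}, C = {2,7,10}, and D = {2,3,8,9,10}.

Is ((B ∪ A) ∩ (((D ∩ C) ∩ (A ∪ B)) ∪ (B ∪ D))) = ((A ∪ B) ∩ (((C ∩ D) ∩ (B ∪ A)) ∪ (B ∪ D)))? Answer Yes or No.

B ∪ A = {1,2,3,4,5,6,7,8,9,10}
D ∩ C = {2,10}
A ∪ B = {1,2,3,4,5,6,7,8,9,10}
(D ∩ C) ∩ (A ∪ B) = {2,10}
B ∪ D = {1,2,3,5,6,7,8,9,10}
((D ∩ C) ∩ (A ∪ B)) ∪ (B ∪ D) = {1,2,3,5,6,7,8,9,10}
(B ∪ A) ∩ (((D ∩ C) ∩ (A ∪ B)) ∪ (B ∪ D)) = {1,2,3,5,6,7,8,9,10}
C ∩ D = {2,10}
(C ∩ D) ∩ (B ∪ A) = {2,10}
((C ∩ D) ∩ (B ∪ A)) ∪ (B ∪ D) = {1,2,3,5,6,7,8,9,10}
(A ∪ B) ∩ (((C ∩ D) ∩ (B ∪ A)) ∪ (B ∪ D)) = {1,2,3,5,6,7,8,9,10}
Both equal {1,2,3,5,6,7,8,9,10}, so (B ∪ A) ∩ (((D ∩ C) ∩ (A ∪ B)) ∪ (B ∪ D)) = (A ∪ B) ∩ (((C ∩ D) ∩ (B ∪ A)) ∪ (B ∪ D)).

Yes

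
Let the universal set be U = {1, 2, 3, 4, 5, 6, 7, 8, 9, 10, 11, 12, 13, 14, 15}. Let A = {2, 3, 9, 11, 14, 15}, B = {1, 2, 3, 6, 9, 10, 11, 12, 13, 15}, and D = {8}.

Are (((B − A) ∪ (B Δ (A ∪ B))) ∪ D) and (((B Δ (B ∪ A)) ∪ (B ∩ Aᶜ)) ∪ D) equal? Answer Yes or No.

B − A = {1, 6, 10, 12, 13}
A ∪ B = {1, 2, 3, 6, 9, 10, 11, 12, 13, 14, 15}
B Δ (A ∪ B) = {14}
(B − A) ∪ (B Δ (A ∪ B)) = {1, 6, 10, 12, 13, 14}
((B − A) ∪ (B Δ (A ∪ B))) ∪ D = {1, 6, 8, 10, 12, 13, 14}
B ∪ A = {1, 2, 3, 6, 9, 10, 11, 12, 13, 14, 15}
B Δ (B ∪ A) = {14}
Aᶜ = {1, 4, 5, 6, 7, 8, 10, 12, 13}
B ∩ Aᶜ = {1, 6, 10, 12, 13}
(B Δ (B ∪ A)) ∪ (B ∩ Aᶜ) = {1, 6, 10, 12, 13, 14}
((B Δ (B ∪ A)) ∪ (B ∩ Aᶜ)) ∪ D = {1, 6, 8, 10, 12, 13, 14}
Both equal {1, 6, 8, 10, 12, 13, 14}, so ((B − A) ∪ (B Δ (A ∪ B))) ∪ D = ((B Δ (B ∪ A)) ∪ (B ∩ Aᶜ)) ∪ D.

Yes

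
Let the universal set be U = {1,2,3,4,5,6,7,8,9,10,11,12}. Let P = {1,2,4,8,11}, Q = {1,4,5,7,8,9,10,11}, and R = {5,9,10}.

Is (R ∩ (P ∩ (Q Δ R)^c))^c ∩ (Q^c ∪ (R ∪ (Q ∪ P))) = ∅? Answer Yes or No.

Q Δ R = {1,4,7,8,11}
(Q Δ R)^c = {2,3,5,6,9,10,12}
P ∩ (Q Δ R)^c = {2}
R ∩ (P ∩ (Q Δ R)^c) = {}
(R ∩ (P ∩ (Q Δ R)^c))^c = {1,2,3,4,5,6,7,8,9,10,11,12}
Q^c = {2,3,6,12}
Q ∪ P = {1,2,4,5,7,8,9,10,11}
R ∪ (Q ∪ P) = {1,2,4,5,7,8,9,10,11}
Q^c ∪ (R ∪ (Q ∪ P)) = {1,2,3,4,5,6,7,8,9,10,11,12}
1 lies in both, so they are not disjoint.

No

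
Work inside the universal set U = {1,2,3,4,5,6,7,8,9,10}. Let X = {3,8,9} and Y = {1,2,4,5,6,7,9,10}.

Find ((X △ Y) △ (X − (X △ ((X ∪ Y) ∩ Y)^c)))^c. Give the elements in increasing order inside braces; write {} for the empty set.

{3,8,9}

X △ Y = {1,2,3,4,5,6,7,8,10}
X ∪ Y = {1,2,3,4,5,6,7,8,9,10}
(X ∪ Y) ∩ Y = {1,2,4,5,6,7,9,10}
((X ∪ Y) ∩ Y)^c = {3,8}
X △ ((X ∪ Y) ∩ Y)^c = {9}
X − (X △ ((X ∪ Y) ∩ Y)^c) = {3,8}
(X △ Y) △ (X − (X △ ((X ∪ Y) ∩ Y)^c)) = {1,2,4,5,6,7,10}
((X △ Y) △ (X − (X △ ((X ∪ Y) ∩ Y)^c)))^c = {3,8,9}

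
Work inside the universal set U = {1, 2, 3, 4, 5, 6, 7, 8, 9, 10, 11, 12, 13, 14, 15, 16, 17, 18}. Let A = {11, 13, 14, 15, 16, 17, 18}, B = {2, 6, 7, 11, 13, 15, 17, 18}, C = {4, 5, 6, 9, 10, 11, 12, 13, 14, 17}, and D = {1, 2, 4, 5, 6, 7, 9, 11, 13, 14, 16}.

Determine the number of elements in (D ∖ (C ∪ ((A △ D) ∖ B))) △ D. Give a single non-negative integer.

A △ D = {1, 2, 4, 5, 6, 7, 9, 15, 17, 18}
(A △ D) ∖ B = {1, 4, 5, 9}
C ∪ ((A △ D) ∖ B) = {1, 4, 5, 6, 9, 10, 11, 12, 13, 14, 17}
D ∖ (C ∪ ((A △ D) ∖ B)) = {2, 7, 16}
(D ∖ (C ∪ ((A △ D) ∖ B))) △ D = {1, 4, 5, 6, 9, 11, 13, 14}
|(D ∖ (C ∪ ((A △ D) ∖ B))) △ D| = 8

8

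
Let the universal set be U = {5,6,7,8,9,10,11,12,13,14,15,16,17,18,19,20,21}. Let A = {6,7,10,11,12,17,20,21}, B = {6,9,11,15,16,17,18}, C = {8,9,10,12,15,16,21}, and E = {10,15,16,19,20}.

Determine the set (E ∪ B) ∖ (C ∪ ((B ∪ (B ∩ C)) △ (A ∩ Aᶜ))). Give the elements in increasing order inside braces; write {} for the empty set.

{19,20}

E ∪ B = {6,9,10,11,15,16,17,18,19,20}
B ∩ C = {9,15,16}
B ∪ (B ∩ C) = {6,9,11,15,16,17,18}
Aᶜ = {5,8,9,13,14,15,16,18,19}
A ∩ Aᶜ = {}
(B ∪ (B ∩ C)) △ (A ∩ Aᶜ) = {6,9,11,15,16,17,18}
C ∪ ((B ∪ (B ∩ C)) △ (A ∩ Aᶜ)) = {6,8,9,10,11,12,15,16,17,18,21}
(E ∪ B) ∖ (C ∪ ((B ∪ (B ∩ C)) △ (A ∩ Aᶜ))) = {19,20}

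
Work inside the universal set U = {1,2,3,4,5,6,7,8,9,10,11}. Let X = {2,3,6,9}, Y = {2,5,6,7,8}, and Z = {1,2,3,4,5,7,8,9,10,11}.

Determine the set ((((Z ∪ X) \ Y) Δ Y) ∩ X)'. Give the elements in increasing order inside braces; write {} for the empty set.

Z ∪ X = {1,2,3,4,5,6,7,8,9,10,11}
(Z ∪ X) \ Y = {1,3,4,9,10,11}
((Z ∪ X) \ Y) Δ Y = {1,2,3,4,5,6,7,8,9,10,11}
(((Z ∪ X) \ Y) Δ Y) ∩ X = {2,3,6,9}
((((Z ∪ X) \ Y) Δ Y) ∩ X)' = {1,4,5,7,8,10,11}

{1,4,5,7,8,10,11}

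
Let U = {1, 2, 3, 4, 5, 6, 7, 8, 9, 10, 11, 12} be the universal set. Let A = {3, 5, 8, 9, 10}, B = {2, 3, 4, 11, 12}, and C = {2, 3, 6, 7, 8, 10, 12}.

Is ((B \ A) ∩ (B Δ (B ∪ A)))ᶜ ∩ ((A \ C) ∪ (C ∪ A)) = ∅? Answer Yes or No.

No

B \ A = {2, 4, 11, 12}
B ∪ A = {2, 3, 4, 5, 8, 9, 10, 11, 12}
B Δ (B ∪ A) = {5, 8, 9, 10}
(B \ A) ∩ (B Δ (B ∪ A)) = {}
((B \ A) ∩ (B Δ (B ∪ A)))ᶜ = {1, 2, 3, 4, 5, 6, 7, 8, 9, 10, 11, 12}
A \ C = {5, 9}
C ∪ A = {2, 3, 5, 6, 7, 8, 9, 10, 12}
(A \ C) ∪ (C ∪ A) = {2, 3, 5, 6, 7, 8, 9, 10, 12}
2 lies in both, so they are not disjoint.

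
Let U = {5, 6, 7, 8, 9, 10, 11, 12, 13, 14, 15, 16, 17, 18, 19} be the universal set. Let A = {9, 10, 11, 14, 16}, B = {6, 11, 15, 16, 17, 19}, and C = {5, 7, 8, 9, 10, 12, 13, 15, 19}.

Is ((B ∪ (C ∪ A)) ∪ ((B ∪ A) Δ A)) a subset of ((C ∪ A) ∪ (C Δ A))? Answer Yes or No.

C ∪ A = {5, 7, 8, 9, 10, 11, 12, 13, 14, 15, 16, 19}
B ∪ (C ∪ A) = {5, 6, 7, 8, 9, 10, 11, 12, 13, 14, 15, 16, 17, 19}
B ∪ A = {6, 9, 10, 11, 14, 15, 16, 17, 19}
(B ∪ A) Δ A = {6, 15, 17, 19}
(B ∪ (C ∪ A)) ∪ ((B ∪ A) Δ A) = {5, 6, 7, 8, 9, 10, 11, 12, 13, 14, 15, 16, 17, 19}
C Δ A = {5, 7, 8, 11, 12, 13, 14, 15, 16, 19}
(C ∪ A) ∪ (C Δ A) = {5, 7, 8, 9, 10, 11, 12, 13, 14, 15, 16, 19}
6 ∈ (B ∪ (C ∪ A)) ∪ ((B ∪ A) Δ A) but 6 ∉ (C ∪ A) ∪ (C Δ A), so the inclusion fails.

No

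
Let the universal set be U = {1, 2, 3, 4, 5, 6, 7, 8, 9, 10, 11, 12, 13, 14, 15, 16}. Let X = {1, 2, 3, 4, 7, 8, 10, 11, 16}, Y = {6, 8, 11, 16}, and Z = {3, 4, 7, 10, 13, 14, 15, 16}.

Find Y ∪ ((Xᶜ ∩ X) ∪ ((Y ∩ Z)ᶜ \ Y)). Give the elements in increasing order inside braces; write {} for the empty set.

Xᶜ = {5, 6, 9, 12, 13, 14, 15}
Xᶜ ∩ X = {}
Y ∩ Z = {16}
(Y ∩ Z)ᶜ = {1, 2, 3, 4, 5, 6, 7, 8, 9, 10, 11, 12, 13, 14, 15}
(Y ∩ Z)ᶜ \ Y = {1, 2, 3, 4, 5, 7, 9, 10, 12, 13, 14, 15}
(Xᶜ ∩ X) ∪ ((Y ∩ Z)ᶜ \ Y) = {1, 2, 3, 4, 5, 7, 9, 10, 12, 13, 14, 15}
Y ∪ ((Xᶜ ∩ X) ∪ ((Y ∩ Z)ᶜ \ Y)) = {1, 2, 3, 4, 5, 6, 7, 8, 9, 10, 11, 12, 13, 14, 15, 16}

{1, 2, 3, 4, 5, 6, 7, 8, 9, 10, 11, 12, 13, 14, 15, 16}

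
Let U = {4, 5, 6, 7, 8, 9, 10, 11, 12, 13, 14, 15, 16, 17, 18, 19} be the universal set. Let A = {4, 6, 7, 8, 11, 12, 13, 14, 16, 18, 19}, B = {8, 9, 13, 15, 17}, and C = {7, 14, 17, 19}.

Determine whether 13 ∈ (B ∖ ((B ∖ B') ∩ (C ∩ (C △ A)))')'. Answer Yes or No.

13 ∈ B, so 13 ∉ B'
13 ∈ B and 13 ∉ B', so 13 ∈ B ∖ B'
13 ∉ C and 13 ∈ A, so 13 ∈ C △ A
13 ∉ C and 13 ∈ (C △ A), so 13 ∉ C ∩ (C △ A)
13 ∈ (B ∖ B') and 13 ∉ (C ∩ (C △ A)), so 13 ∉ (B ∖ B') ∩ (C ∩ (C △ A))
13 ∈ ((B ∖ B') ∩ (C ∩ (C △ A)))' since 13 ∉ ((B ∖ B') ∩ (C ∩ (C △ A)))
13 ∈ B and 13 ∈ ((B ∖ B') ∩ (C ∩ (C △ A)))', so 13 ∉ B ∖ ((B ∖ B') ∩ (C ∩ (C △ A)))'
13 ∈ (B ∖ ((B ∖ B') ∩ (C ∩ (C △ A)))')' since 13 ∉ (B ∖ ((B ∖ B') ∩ (C ∩ (C △ A)))')

Yes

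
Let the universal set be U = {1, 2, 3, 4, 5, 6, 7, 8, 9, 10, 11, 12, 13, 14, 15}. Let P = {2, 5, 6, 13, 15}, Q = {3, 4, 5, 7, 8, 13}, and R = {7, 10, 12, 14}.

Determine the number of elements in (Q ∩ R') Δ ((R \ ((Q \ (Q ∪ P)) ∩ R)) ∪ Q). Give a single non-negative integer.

4

R' = {1, 2, 3, 4, 5, 6, 8, 9, 11, 13, 15}
Q ∩ R' = {3, 4, 5, 8, 13}
Q ∪ P = {2, 3, 4, 5, 6, 7, 8, 13, 15}
Q \ (Q ∪ P) = {}
(Q \ (Q ∪ P)) ∩ R = {}
R \ ((Q \ (Q ∪ P)) ∩ R) = {7, 10, 12, 14}
(R \ ((Q \ (Q ∪ P)) ∩ R)) ∪ Q = {3, 4, 5, 7, 8, 10, 12, 13, 14}
(Q ∩ R') Δ ((R \ ((Q \ (Q ∪ P)) ∩ R)) ∪ Q) = {7, 10, 12, 14}
|(Q ∩ R') Δ ((R \ ((Q \ (Q ∪ P)) ∩ R)) ∪ Q)| = 4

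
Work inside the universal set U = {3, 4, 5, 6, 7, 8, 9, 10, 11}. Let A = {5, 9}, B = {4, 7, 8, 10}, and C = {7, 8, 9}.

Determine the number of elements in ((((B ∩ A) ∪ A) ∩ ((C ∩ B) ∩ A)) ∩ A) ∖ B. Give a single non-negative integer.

0

B ∩ A = {}
(B ∩ A) ∪ A = {5, 9}
C ∩ B = {7, 8}
(C ∩ B) ∩ A = {}
((B ∩ A) ∪ A) ∩ ((C ∩ B) ∩ A) = {}
(((B ∩ A) ∪ A) ∩ ((C ∩ B) ∩ A)) ∩ A = {}
((((B ∩ A) ∪ A) ∩ ((C ∩ B) ∩ A)) ∩ A) ∖ B = {}
|((((B ∩ A) ∪ A) ∩ ((C ∩ B) ∩ A)) ∩ A) ∖ B| = 0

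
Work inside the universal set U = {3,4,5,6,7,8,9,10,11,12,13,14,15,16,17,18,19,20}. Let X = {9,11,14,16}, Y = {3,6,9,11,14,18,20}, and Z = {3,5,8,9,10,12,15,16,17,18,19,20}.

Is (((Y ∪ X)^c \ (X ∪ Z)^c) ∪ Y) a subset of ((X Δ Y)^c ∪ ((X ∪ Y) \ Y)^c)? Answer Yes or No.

Y ∪ X = {3,6,9,11,14,16,18,20}
(Y ∪ X)^c = {4,5,7,8,10,12,13,15,17,19}
X ∪ Z = {3,5,8,9,10,11,12,14,15,16,17,18,19,20}
(X ∪ Z)^c = {4,6,7,13}
(Y ∪ X)^c \ (X ∪ Z)^c = {5,8,10,12,15,17,19}
((Y ∪ X)^c \ (X ∪ Z)^c) ∪ Y = {3,5,6,8,9,10,11,12,14,15,17,18,19,20}
X Δ Y = {3,6,16,18,20}
(X Δ Y)^c = {4,5,7,8,9,10,11,12,13,14,15,17,19}
X ∪ Y = {3,6,9,11,14,16,18,20}
(X ∪ Y) \ Y = {16}
((X ∪ Y) \ Y)^c = {3,4,5,6,7,8,9,10,11,12,13,14,15,17,18,19,20}
(X Δ Y)^c ∪ ((X ∪ Y) \ Y)^c = {3,4,5,6,7,8,9,10,11,12,13,14,15,17,18,19,20}
Every element of {3,5,6,8,9,10,11,12,14,15,17,18,19,20} is in {3,4,5,6,7,8,9,10,11,12,13,14,15,17,18,19,20}, so ((Y ∪ X)^c \ (X ∪ Z)^c) ∪ Y ⊆ (X Δ Y)^c ∪ ((X ∪ Y) \ Y)^c.

Yes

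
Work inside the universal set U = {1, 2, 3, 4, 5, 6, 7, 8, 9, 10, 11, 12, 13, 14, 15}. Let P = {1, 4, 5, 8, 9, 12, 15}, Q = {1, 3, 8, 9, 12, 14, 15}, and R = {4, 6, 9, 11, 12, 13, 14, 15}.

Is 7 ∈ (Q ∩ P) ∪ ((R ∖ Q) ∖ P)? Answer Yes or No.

7 ∉ Q and 7 ∉ P, so 7 ∉ Q ∩ P
7 ∉ R and 7 ∉ Q, so 7 ∉ R ∖ Q
7 ∉ (R ∖ Q) and 7 ∉ P, so 7 ∉ (R ∖ Q) ∖ P
7 ∉ (Q ∩ P) and 7 ∉ ((R ∖ Q) ∖ P), so 7 ∉ (Q ∩ P) ∪ ((R ∖ Q) ∖ P)

No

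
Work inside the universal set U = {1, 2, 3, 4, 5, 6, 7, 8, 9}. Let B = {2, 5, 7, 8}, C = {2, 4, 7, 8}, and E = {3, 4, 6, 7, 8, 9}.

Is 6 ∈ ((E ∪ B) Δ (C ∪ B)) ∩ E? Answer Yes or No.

Yes

6 ∈ E and 6 ∉ B, so 6 ∈ E ∪ B
6 ∉ C and 6 ∉ B, so 6 ∉ C ∪ B
6 ∈ (E ∪ B) and 6 ∉ (C ∪ B), so 6 ∈ (E ∪ B) Δ (C ∪ B)
6 ∈ ((E ∪ B) Δ (C ∪ B)) and 6 ∈ E, so 6 ∈ ((E ∪ B) Δ (C ∪ B)) ∩ E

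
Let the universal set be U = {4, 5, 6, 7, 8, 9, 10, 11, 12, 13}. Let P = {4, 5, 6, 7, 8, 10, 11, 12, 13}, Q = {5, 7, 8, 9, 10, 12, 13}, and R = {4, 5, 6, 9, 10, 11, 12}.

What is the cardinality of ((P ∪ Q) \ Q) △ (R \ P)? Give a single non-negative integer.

4

P ∪ Q = {4, 5, 6, 7, 8, 9, 10, 11, 12, 13}
(P ∪ Q) \ Q = {4, 6, 11}
R \ P = {9}
((P ∪ Q) \ Q) △ (R \ P) = {4, 6, 9, 11}
|((P ∪ Q) \ Q) △ (R \ P)| = 4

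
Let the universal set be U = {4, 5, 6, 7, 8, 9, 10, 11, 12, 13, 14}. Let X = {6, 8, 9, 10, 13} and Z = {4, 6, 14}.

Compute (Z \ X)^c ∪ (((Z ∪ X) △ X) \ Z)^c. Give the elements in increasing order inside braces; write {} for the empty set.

Z \ X = {4, 14}
(Z \ X)^c = {5, 6, 7, 8, 9, 10, 11, 12, 13}
Z ∪ X = {4, 6, 8, 9, 10, 13, 14}
(Z ∪ X) △ X = {4, 14}
((Z ∪ X) △ X) \ Z = {}
(((Z ∪ X) △ X) \ Z)^c = {4, 5, 6, 7, 8, 9, 10, 11, 12, 13, 14}
(Z \ X)^c ∪ (((Z ∪ X) △ X) \ Z)^c = {4, 5, 6, 7, 8, 9, 10, 11, 12, 13, 14}

{4, 5, 6, 7, 8, 9, 10, 11, 12, 13, 14}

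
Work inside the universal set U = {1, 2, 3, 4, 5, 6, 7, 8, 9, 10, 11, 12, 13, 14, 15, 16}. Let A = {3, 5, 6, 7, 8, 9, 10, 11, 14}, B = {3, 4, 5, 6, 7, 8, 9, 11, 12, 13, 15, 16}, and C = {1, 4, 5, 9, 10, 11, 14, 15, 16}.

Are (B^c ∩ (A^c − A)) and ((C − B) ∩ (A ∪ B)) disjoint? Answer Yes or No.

Yes

B^c = {1, 2, 10, 14}
A^c = {1, 2, 4, 12, 13, 15, 16}
A^c − A = {1, 2, 4, 12, 13, 15, 16}
B^c ∩ (A^c − A) = {1, 2}
C − B = {1, 10, 14}
A ∪ B = {3, 4, 5, 6, 7, 8, 9, 10, 11, 12, 13, 14, 15, 16}
(C − B) ∩ (A ∪ B) = {10, 14}
{1, 2} and {10, 14} share no elements.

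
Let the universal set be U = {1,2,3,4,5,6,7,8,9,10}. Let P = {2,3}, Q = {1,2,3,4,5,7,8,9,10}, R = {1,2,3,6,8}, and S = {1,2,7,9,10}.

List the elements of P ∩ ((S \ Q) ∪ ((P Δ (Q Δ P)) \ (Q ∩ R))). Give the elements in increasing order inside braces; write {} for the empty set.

{}

S \ Q = {}
Q Δ P = {1,4,5,7,8,9,10}
P Δ (Q Δ P) = {1,2,3,4,5,7,8,9,10}
Q ∩ R = {1,2,3,8}
(P Δ (Q Δ P)) \ (Q ∩ R) = {4,5,7,9,10}
(S \ Q) ∪ ((P Δ (Q Δ P)) \ (Q ∩ R)) = {4,5,7,9,10}
P ∩ ((S \ Q) ∪ ((P Δ (Q Δ P)) \ (Q ∩ R))) = {}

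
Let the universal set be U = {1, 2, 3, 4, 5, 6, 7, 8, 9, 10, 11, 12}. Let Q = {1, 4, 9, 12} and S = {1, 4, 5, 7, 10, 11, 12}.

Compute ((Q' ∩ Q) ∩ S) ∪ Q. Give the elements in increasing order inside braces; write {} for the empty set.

{1, 4, 9, 12}

Q' = {2, 3, 5, 6, 7, 8, 10, 11}
Q' ∩ Q = {}
(Q' ∩ Q) ∩ S = {}
((Q' ∩ Q) ∩ S) ∪ Q = {1, 4, 9, 12}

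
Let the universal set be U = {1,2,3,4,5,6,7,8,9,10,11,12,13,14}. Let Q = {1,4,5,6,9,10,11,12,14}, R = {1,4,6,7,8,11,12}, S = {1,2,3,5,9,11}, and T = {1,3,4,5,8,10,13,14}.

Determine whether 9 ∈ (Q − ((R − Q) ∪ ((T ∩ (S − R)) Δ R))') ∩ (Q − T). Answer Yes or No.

9 ∉ R and 9 ∈ Q, so 9 ∉ R − Q
9 ∈ S and 9 ∉ R, so 9 ∈ S − R
9 ∉ T and 9 ∈ (S − R), so 9 ∉ T ∩ (S − R)
9 ∉ (T ∩ (S − R)) and 9 ∉ R, so 9 ∉ (T ∩ (S − R)) Δ R
9 ∉ (R − Q) and 9 ∉ ((T ∩ (S − R)) Δ R), so 9 ∉ (R − Q) ∪ ((T ∩ (S − R)) Δ R)
9 ∈ ((R − Q) ∪ ((T ∩ (S − R)) Δ R))' since 9 ∉ ((R − Q) ∪ ((T ∩ (S − R)) Δ R))
9 ∈ Q and 9 ∈ ((R − Q) ∪ ((T ∩ (S − R)) Δ R))', so 9 ∉ Q − ((R − Q) ∪ ((T ∩ (S − R)) Δ R))'
9 ∈ Q and 9 ∉ T, so 9 ∈ Q − T
9 ∉ (Q − ((R − Q) ∪ ((T ∩ (S − R)) Δ R))') and 9 ∈ (Q − T), so 9 ∉ (Q − ((R − Q) ∪ ((T ∩ (S − R)) Δ R))') ∩ (Q − T)

No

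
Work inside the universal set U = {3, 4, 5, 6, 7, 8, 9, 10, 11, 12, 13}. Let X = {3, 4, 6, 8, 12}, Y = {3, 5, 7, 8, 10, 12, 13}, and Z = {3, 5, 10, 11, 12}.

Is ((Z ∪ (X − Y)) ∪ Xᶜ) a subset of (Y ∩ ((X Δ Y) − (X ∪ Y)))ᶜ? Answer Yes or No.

X − Y = {4, 6}
Z ∪ (X − Y) = {3, 4, 5, 6, 10, 11, 12}
Xᶜ = {5, 7, 9, 10, 11, 13}
(Z ∪ (X − Y)) ∪ Xᶜ = {3, 4, 5, 6, 7, 9, 10, 11, 12, 13}
X Δ Y = {4, 5, 6, 7, 10, 13}
X ∪ Y = {3, 4, 5, 6, 7, 8, 10, 12, 13}
(X Δ Y) − (X ∪ Y) = {}
Y ∩ ((X Δ Y) − (X ∪ Y)) = {}
(Y ∩ ((X Δ Y) − (X ∪ Y)))ᶜ = {3, 4, 5, 6, 7, 8, 9, 10, 11, 12, 13}
Every element of {3, 4, 5, 6, 7, 9, 10, 11, 12, 13} is in {3, 4, 5, 6, 7, 8, 9, 10, 11, 12, 13}, so (Z ∪ (X − Y)) ∪ Xᶜ ⊆ (Y ∩ ((X Δ Y) − (X ∪ Y)))ᶜ.

Yes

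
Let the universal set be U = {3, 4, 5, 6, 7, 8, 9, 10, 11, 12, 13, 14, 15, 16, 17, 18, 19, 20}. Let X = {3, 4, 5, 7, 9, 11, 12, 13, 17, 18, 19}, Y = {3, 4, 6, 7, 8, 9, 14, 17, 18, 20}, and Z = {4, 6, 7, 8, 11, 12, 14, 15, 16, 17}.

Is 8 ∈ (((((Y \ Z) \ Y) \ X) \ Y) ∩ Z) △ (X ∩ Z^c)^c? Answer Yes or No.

8 ∈ Y and 8 ∈ Z, so 8 ∉ Y \ Z
8 ∉ (Y \ Z) and 8 ∈ Y, so 8 ∉ (Y \ Z) \ Y
8 ∉ ((Y \ Z) \ Y) and 8 ∉ X, so 8 ∉ ((Y \ Z) \ Y) \ X
8 ∉ (((Y \ Z) \ Y) \ X) and 8 ∈ Y, so 8 ∉ (((Y \ Z) \ Y) \ X) \ Y
8 ∉ ((((Y \ Z) \ Y) \ X) \ Y) and 8 ∈ Z, so 8 ∉ ((((Y \ Z) \ Y) \ X) \ Y) ∩ Z
8 ∈ Z, so 8 ∉ Z^c
8 ∉ X and 8 ∉ Z^c, so 8 ∉ X ∩ Z^c
8 ∈ (X ∩ Z^c)^c since 8 ∉ (X ∩ Z^c)
8 ∉ (((((Y \ Z) \ Y) \ X) \ Y) ∩ Z) and 8 ∈ (X ∩ Z^c)^c, so 8 ∈ (((((Y \ Z) \ Y) \ X) \ Y) ∩ Z) △ (X ∩ Z^c)^c

Yes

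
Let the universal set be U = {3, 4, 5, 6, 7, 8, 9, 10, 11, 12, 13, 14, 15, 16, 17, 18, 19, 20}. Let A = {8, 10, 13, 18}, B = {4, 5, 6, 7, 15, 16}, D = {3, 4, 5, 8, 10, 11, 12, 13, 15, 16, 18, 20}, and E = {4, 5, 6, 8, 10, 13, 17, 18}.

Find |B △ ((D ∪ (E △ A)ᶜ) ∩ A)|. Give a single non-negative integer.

E △ A = {4, 5, 6, 17}
(E △ A)ᶜ = {3, 7, 8, 9, 10, 11, 12, 13, 14, 15, 16, 18, 19, 20}
D ∪ (E △ A)ᶜ = {3, 4, 5, 7, 8, 9, 10, 11, 12, 13, 14, 15, 16, 18, 19, 20}
(D ∪ (E △ A)ᶜ) ∩ A = {8, 10, 13, 18}
B △ ((D ∪ (E △ A)ᶜ) ∩ A) = {4, 5, 6, 7, 8, 10, 13, 15, 16, 18}
|B △ ((D ∪ (E △ A)ᶜ) ∩ A)| = 10

10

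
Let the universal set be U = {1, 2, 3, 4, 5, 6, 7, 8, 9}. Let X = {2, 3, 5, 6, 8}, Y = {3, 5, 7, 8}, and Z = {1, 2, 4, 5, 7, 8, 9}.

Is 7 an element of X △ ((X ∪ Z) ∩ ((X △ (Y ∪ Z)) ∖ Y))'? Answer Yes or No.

7 ∉ X and 7 ∈ Z, so 7 ∈ X ∪ Z
7 ∈ Y and 7 ∈ Z, so 7 ∈ Y ∪ Z
7 ∉ X and 7 ∈ (Y ∪ Z), so 7 ∈ X △ (Y ∪ Z)
7 ∈ (X △ (Y ∪ Z)) and 7 ∈ Y, so 7 ∉ (X △ (Y ∪ Z)) ∖ Y
7 ∈ (X ∪ Z) and 7 ∉ ((X △ (Y ∪ Z)) ∖ Y), so 7 ∉ (X ∪ Z) ∩ ((X △ (Y ∪ Z)) ∖ Y)
7 ∈ ((X ∪ Z) ∩ ((X △ (Y ∪ Z)) ∖ Y))' since 7 ∉ ((X ∪ Z) ∩ ((X △ (Y ∪ Z)) ∖ Y))
7 ∉ X and 7 ∈ ((X ∪ Z) ∩ ((X △ (Y ∪ Z)) ∖ Y))', so 7 ∈ X △ ((X ∪ Z) ∩ ((X △ (Y ∪ Z)) ∖ Y))'

Yes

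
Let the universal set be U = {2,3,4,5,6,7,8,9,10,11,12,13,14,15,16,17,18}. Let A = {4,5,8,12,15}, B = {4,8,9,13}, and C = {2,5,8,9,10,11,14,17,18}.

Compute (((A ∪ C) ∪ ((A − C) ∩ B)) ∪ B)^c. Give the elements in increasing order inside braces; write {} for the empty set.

{3,6,7,16}

A ∪ C = {2,4,5,8,9,10,11,12,14,15,17,18}
A − C = {4,12,15}
(A − C) ∩ B = {4}
(A ∪ C) ∪ ((A − C) ∩ B) = {2,4,5,8,9,10,11,12,14,15,17,18}
((A ∪ C) ∪ ((A − C) ∩ B)) ∪ B = {2,4,5,8,9,10,11,12,13,14,15,17,18}
(((A ∪ C) ∪ ((A − C) ∩ B)) ∪ B)^c = {3,6,7,16}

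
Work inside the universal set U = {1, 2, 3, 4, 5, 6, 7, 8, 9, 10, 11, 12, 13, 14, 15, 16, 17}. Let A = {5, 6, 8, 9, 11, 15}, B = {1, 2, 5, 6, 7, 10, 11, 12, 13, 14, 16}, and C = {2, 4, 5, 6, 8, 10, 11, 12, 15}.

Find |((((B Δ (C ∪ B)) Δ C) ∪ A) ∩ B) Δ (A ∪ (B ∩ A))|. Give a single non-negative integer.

6

C ∪ B = {1, 2, 4, 5, 6, 7, 8, 10, 11, 12, 13, 14, 15, 16}
B Δ (C ∪ B) = {4, 8, 15}
(B Δ (C ∪ B)) Δ C = {2, 5, 6, 10, 11, 12}
((B Δ (C ∪ B)) Δ C) ∪ A = {2, 5, 6, 8, 9, 10, 11, 12, 15}
(((B Δ (C ∪ B)) Δ C) ∪ A) ∩ B = {2, 5, 6, 10, 11, 12}
B ∩ A = {5, 6, 11}
A ∪ (B ∩ A) = {5, 6, 8, 9, 11, 15}
((((B Δ (C ∪ B)) Δ C) ∪ A) ∩ B) Δ (A ∪ (B ∩ A)) = {2, 8, 9, 10, 12, 15}
|((((B Δ (C ∪ B)) Δ C) ∪ A) ∩ B) Δ (A ∪ (B ∩ A))| = 6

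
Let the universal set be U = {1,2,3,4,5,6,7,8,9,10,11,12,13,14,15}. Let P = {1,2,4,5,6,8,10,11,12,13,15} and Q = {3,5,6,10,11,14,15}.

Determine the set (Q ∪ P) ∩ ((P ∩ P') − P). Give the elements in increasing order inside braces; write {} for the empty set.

{}

Q ∪ P = {1,2,3,4,5,6,8,10,11,12,13,14,15}
P' = {3,7,9,14}
P ∩ P' = {}
(P ∩ P') − P = {}
(Q ∪ P) ∩ ((P ∩ P') − P) = {}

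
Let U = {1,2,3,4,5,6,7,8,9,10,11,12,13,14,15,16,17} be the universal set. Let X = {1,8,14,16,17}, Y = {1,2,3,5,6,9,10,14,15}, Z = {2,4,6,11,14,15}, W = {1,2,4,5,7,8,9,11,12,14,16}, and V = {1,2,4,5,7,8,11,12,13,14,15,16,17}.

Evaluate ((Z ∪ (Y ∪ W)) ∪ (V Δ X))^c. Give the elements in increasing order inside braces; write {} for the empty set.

Y ∪ W = {1,2,3,4,5,6,7,8,9,10,11,12,14,15,16}
Z ∪ (Y ∪ W) = {1,2,3,4,5,6,7,8,9,10,11,12,14,15,16}
V Δ X = {2,4,5,7,11,12,13,15}
(Z ∪ (Y ∪ W)) ∪ (V Δ X) = {1,2,3,4,5,6,7,8,9,10,11,12,13,14,15,16}
((Z ∪ (Y ∪ W)) ∪ (V Δ X))^c = {17}

{17}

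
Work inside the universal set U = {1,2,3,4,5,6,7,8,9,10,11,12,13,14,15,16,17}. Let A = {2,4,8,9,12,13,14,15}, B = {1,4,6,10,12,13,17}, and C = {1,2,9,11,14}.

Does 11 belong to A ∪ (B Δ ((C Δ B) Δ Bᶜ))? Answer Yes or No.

No

11 ∈ C and 11 ∉ B, so 11 ∈ C Δ B
11 ∉ B, so 11 ∈ Bᶜ
11 ∈ (C Δ B) and 11 ∈ Bᶜ, so 11 ∉ (C Δ B) Δ Bᶜ
11 ∉ B and 11 ∉ ((C Δ B) Δ Bᶜ), so 11 ∉ B Δ ((C Δ B) Δ Bᶜ)
11 ∉ A and 11 ∉ (B Δ ((C Δ B) Δ Bᶜ)), so 11 ∉ A ∪ (B Δ ((C Δ B) Δ Bᶜ))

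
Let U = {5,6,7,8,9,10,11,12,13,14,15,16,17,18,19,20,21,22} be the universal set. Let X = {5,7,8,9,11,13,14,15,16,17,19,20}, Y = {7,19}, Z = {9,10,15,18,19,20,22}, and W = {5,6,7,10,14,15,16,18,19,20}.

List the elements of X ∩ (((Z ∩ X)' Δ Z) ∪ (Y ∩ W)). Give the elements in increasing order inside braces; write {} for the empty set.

{5,7,8,9,11,13,14,15,16,17,19,20}

Z ∩ X = {9,15,19,20}
(Z ∩ X)' = {5,6,7,8,10,11,12,13,14,16,17,18,21,22}
(Z ∩ X)' Δ Z = {5,6,7,8,9,11,12,13,14,15,16,17,19,20,21}
Y ∩ W = {7,19}
((Z ∩ X)' Δ Z) ∪ (Y ∩ W) = {5,6,7,8,9,11,12,13,14,15,16,17,19,20,21}
X ∩ (((Z ∩ X)' Δ Z) ∪ (Y ∩ W)) = {5,7,8,9,11,13,14,15,16,17,19,20}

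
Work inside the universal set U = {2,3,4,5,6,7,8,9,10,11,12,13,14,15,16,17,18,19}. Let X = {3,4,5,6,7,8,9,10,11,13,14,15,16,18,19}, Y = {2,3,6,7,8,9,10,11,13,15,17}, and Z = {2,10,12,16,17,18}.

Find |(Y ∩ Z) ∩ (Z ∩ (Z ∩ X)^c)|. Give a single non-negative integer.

2

Y ∩ Z = {2,10,17}
Z ∩ X = {10,16,18}
(Z ∩ X)^c = {2,3,4,5,6,7,8,9,11,12,13,14,15,17,19}
Z ∩ (Z ∩ X)^c = {2,12,17}
(Y ∩ Z) ∩ (Z ∩ (Z ∩ X)^c) = {2,17}
|(Y ∩ Z) ∩ (Z ∩ (Z ∩ X)^c)| = 2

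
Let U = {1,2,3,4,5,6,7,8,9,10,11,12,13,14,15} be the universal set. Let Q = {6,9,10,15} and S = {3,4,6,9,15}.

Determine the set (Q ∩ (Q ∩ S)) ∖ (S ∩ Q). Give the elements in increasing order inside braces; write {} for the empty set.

Q ∩ S = {6,9,15}
Q ∩ (Q ∩ S) = {6,9,15}
S ∩ Q = {6,9,15}
(Q ∩ (Q ∩ S)) ∖ (S ∩ Q) = {}

{}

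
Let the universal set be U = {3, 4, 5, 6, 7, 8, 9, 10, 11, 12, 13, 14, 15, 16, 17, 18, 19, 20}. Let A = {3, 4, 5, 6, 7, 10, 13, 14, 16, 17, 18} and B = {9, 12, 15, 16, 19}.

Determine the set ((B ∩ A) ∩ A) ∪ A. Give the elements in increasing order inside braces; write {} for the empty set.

B ∩ A = {16}
(B ∩ A) ∩ A = {16}
((B ∩ A) ∩ A) ∪ A = {3, 4, 5, 6, 7, 10, 13, 14, 16, 17, 18}

{3, 4, 5, 6, 7, 10, 13, 14, 16, 17, 18}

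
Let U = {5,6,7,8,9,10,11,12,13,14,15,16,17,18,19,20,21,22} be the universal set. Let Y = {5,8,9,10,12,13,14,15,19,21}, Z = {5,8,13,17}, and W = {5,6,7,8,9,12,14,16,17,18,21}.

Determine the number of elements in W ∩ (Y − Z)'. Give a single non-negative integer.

7

Y − Z = {9,10,12,14,15,19,21}
(Y − Z)' = {5,6,7,8,11,13,16,17,18,20,22}
W ∩ (Y − Z)' = {5,6,7,8,16,17,18}
|W ∩ (Y − Z)'| = 7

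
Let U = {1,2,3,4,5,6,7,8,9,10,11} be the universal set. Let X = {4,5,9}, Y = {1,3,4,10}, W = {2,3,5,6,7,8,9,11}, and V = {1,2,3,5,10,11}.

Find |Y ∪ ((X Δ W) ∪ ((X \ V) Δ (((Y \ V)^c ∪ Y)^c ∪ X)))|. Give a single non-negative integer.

X Δ W = {2,3,4,6,7,8,11}
X \ V = {4,9}
Y \ V = {4}
(Y \ V)^c = {1,2,3,5,6,7,8,9,10,11}
(Y \ V)^c ∪ Y = {1,2,3,4,5,6,7,8,9,10,11}
((Y \ V)^c ∪ Y)^c = {}
((Y \ V)^c ∪ Y)^c ∪ X = {4,5,9}
(X \ V) Δ (((Y \ V)^c ∪ Y)^c ∪ X) = {5}
(X Δ W) ∪ ((X \ V) Δ (((Y \ V)^c ∪ Y)^c ∪ X)) = {2,3,4,5,6,7,8,11}
Y ∪ ((X Δ W) ∪ ((X \ V) Δ (((Y \ V)^c ∪ Y)^c ∪ X))) = {1,2,3,4,5,6,7,8,10,11}
|Y ∪ ((X Δ W) ∪ ((X \ V) Δ (((Y \ V)^c ∪ Y)^c ∪ X)))| = 10

10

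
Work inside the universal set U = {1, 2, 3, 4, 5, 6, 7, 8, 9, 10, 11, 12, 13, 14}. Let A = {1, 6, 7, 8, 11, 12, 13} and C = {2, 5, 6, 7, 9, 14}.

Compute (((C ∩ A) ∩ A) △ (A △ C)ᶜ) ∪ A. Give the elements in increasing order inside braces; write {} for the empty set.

C ∩ A = {6, 7}
(C ∩ A) ∩ A = {6, 7}
A △ C = {1, 2, 5, 8, 9, 11, 12, 13, 14}
(A △ C)ᶜ = {3, 4, 6, 7, 10}
((C ∩ A) ∩ A) △ (A △ C)ᶜ = {3, 4, 10}
(((C ∩ A) ∩ A) △ (A △ C)ᶜ) ∪ A = {1, 3, 4, 6, 7, 8, 10, 11, 12, 13}

{1, 3, 4, 6, 7, 8, 10, 11, 12, 13}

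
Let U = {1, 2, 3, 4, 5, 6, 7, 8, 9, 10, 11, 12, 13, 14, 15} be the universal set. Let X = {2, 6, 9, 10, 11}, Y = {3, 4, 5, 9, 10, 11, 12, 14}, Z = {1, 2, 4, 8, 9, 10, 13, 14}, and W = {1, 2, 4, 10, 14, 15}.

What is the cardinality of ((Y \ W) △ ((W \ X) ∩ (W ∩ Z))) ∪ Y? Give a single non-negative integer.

Y \ W = {3, 5, 9, 11, 12}
W \ X = {1, 4, 14, 15}
W ∩ Z = {1, 2, 4, 10, 14}
(W \ X) ∩ (W ∩ Z) = {1, 4, 14}
(Y \ W) △ ((W \ X) ∩ (W ∩ Z)) = {1, 3, 4, 5, 9, 11, 12, 14}
((Y \ W) △ ((W \ X) ∩ (W ∩ Z))) ∪ Y = {1, 3, 4, 5, 9, 10, 11, 12, 14}
|((Y \ W) △ ((W \ X) ∩ (W ∩ Z))) ∪ Y| = 9

9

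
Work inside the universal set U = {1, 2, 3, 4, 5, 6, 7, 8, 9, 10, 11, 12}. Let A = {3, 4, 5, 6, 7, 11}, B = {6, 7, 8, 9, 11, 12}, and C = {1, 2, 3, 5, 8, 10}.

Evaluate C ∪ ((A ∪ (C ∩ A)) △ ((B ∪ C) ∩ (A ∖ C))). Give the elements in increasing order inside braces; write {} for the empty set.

C ∩ A = {3, 5}
A ∪ (C ∩ A) = {3, 4, 5, 6, 7, 11}
B ∪ C = {1, 2, 3, 5, 6, 7, 8, 9, 10, 11, 12}
A ∖ C = {4, 6, 7, 11}
(B ∪ C) ∩ (A ∖ C) = {6, 7, 11}
(A ∪ (C ∩ A)) △ ((B ∪ C) ∩ (A ∖ C)) = {3, 4, 5}
C ∪ ((A ∪ (C ∩ A)) △ ((B ∪ C) ∩ (A ∖ C))) = {1, 2, 3, 4, 5, 8, 10}

{1, 2, 3, 4, 5, 8, 10}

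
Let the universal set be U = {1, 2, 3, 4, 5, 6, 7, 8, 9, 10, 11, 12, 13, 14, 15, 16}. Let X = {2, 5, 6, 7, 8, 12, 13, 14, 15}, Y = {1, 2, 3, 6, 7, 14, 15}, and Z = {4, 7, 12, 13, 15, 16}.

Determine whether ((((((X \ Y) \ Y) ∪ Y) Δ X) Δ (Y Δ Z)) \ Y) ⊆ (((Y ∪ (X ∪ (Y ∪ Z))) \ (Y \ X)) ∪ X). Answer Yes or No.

X \ Y = {5, 8, 12, 13}
(X \ Y) \ Y = {5, 8, 12, 13}
((X \ Y) \ Y) ∪ Y = {1, 2, 3, 5, 6, 7, 8, 12, 13, 14, 15}
(((X \ Y) \ Y) ∪ Y) Δ X = {1, 3}
Y Δ Z = {1, 2, 3, 4, 6, 12, 13, 14, 16}
((((X \ Y) \ Y) ∪ Y) Δ X) Δ (Y Δ Z) = {2, 4, 6, 12, 13, 14, 16}
(((((X \ Y) \ Y) ∪ Y) Δ X) Δ (Y Δ Z)) \ Y = {4, 12, 13, 16}
Y ∪ Z = {1, 2, 3, 4, 6, 7, 12, 13, 14, 15, 16}
X ∪ (Y ∪ Z) = {1, 2, 3, 4, 5, 6, 7, 8, 12, 13, 14, 15, 16}
Y ∪ (X ∪ (Y ∪ Z)) = {1, 2, 3, 4, 5, 6, 7, 8, 12, 13, 14, 15, 16}
Y \ X = {1, 3}
(Y ∪ (X ∪ (Y ∪ Z))) \ (Y \ X) = {2, 4, 5, 6, 7, 8, 12, 13, 14, 15, 16}
((Y ∪ (X ∪ (Y ∪ Z))) \ (Y \ X)) ∪ X = {2, 4, 5, 6, 7, 8, 12, 13, 14, 15, 16}
Every element of {4, 12, 13, 16} is in {2, 4, 5, 6, 7, 8, 12, 13, 14, 15, 16}, so (((((X \ Y) \ Y) ∪ Y) Δ X) Δ (Y Δ Z)) \ Y ⊆ ((Y ∪ (X ∪ (Y ∪ Z))) \ (Y \ X)) ∪ X.

Yes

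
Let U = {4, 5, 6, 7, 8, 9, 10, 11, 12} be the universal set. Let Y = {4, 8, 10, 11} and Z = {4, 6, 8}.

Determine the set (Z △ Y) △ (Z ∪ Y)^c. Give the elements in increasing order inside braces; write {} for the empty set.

Z △ Y = {6, 10, 11}
Z ∪ Y = {4, 6, 8, 10, 11}
(Z ∪ Y)^c = {5, 7, 9, 12}
(Z △ Y) △ (Z ∪ Y)^c = {5, 6, 7, 9, 10, 11, 12}

{5, 6, 7, 9, 10, 11, 12}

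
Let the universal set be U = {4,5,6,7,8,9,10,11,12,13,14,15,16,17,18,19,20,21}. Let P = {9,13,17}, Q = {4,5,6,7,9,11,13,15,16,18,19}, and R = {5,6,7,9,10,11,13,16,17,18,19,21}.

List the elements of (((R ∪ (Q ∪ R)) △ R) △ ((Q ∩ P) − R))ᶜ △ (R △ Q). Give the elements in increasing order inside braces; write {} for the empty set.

Q ∪ R = {4,5,6,7,9,10,11,13,15,16,17,18,19,21}
R ∪ (Q ∪ R) = {4,5,6,7,9,10,11,13,15,16,17,18,19,21}
(R ∪ (Q ∪ R)) △ R = {4,15}
Q ∩ P = {9,13}
(Q ∩ P) − R = {}
((R ∪ (Q ∪ R)) △ R) △ ((Q ∩ P) − R) = {4,15}
(((R ∪ (Q ∪ R)) △ R) △ ((Q ∩ P) − R))ᶜ = {5,6,7,8,9,10,11,12,13,14,16,17,18,19,20,21}
R △ Q = {4,10,15,17,21}
(((R ∪ (Q ∪ R)) △ R) △ ((Q ∩ P) − R))ᶜ △ (R △ Q) = {4,5,6,7,8,9,11,12,13,14,15,16,18,19,20}

{4,5,6,7,8,9,11,12,13,14,15,16,18,19,20}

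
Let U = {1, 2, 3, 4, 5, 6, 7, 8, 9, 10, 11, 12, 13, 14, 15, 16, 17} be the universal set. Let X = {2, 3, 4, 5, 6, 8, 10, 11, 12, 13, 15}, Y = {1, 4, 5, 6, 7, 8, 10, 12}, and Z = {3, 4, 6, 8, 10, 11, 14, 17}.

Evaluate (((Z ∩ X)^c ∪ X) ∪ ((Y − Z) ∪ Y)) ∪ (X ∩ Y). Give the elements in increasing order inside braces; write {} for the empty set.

{1, 2, 3, 4, 5, 6, 7, 8, 9, 10, 11, 12, 13, 14, 15, 16, 17}

Z ∩ X = {3, 4, 6, 8, 10, 11}
(Z ∩ X)^c = {1, 2, 5, 7, 9, 12, 13, 14, 15, 16, 17}
(Z ∩ X)^c ∪ X = {1, 2, 3, 4, 5, 6, 7, 8, 9, 10, 11, 12, 13, 14, 15, 16, 17}
Y − Z = {1, 5, 7, 12}
(Y − Z) ∪ Y = {1, 4, 5, 6, 7, 8, 10, 12}
((Z ∩ X)^c ∪ X) ∪ ((Y − Z) ∪ Y) = {1, 2, 3, 4, 5, 6, 7, 8, 9, 10, 11, 12, 13, 14, 15, 16, 17}
X ∩ Y = {4, 5, 6, 8, 10, 12}
(((Z ∩ X)^c ∪ X) ∪ ((Y − Z) ∪ Y)) ∪ (X ∩ Y) = {1, 2, 3, 4, 5, 6, 7, 8, 9, 10, 11, 12, 13, 14, 15, 16, 17}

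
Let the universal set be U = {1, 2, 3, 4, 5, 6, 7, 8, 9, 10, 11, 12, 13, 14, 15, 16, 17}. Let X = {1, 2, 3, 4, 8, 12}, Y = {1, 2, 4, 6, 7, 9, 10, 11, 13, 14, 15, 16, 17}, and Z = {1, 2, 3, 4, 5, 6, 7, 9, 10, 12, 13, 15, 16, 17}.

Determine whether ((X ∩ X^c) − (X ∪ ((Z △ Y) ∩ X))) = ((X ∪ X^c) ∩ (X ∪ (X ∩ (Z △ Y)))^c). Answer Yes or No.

No

X^c = {5, 6, 7, 9, 10, 11, 13, 14, 15, 16, 17}
X ∩ X^c = {}
Z △ Y = {3, 5, 11, 12, 14}
(Z △ Y) ∩ X = {3, 12}
X ∪ ((Z △ Y) ∩ X) = {1, 2, 3, 4, 8, 12}
(X ∩ X^c) − (X ∪ ((Z △ Y) ∩ X)) = {}
X ∪ X^c = {1, 2, 3, 4, 5, 6, 7, 8, 9, 10, 11, 12, 13, 14, 15, 16, 17}
X ∩ (Z △ Y) = {3, 12}
X ∪ (X ∩ (Z △ Y)) = {1, 2, 3, 4, 8, 12}
(X ∪ (X ∩ (Z △ Y)))^c = {5, 6, 7, 9, 10, 11, 13, 14, 15, 16, 17}
(X ∪ X^c) ∩ (X ∪ (X ∩ (Z △ Y)))^c = {5, 6, 7, 9, 10, 11, 13, 14, 15, 16, 17}
5 ∈ (X ∪ X^c) ∩ (X ∪ (X ∩ (Z △ Y)))^c but 5 ∉ (X ∩ X^c) − (X ∪ ((Z △ Y) ∩ X)), so they differ.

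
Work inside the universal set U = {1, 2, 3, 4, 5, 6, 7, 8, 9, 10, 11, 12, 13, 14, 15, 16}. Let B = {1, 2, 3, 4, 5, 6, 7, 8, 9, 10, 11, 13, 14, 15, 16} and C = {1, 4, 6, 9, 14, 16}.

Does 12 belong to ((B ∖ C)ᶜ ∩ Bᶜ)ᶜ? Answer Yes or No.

No

12 ∉ B and 12 ∉ C, so 12 ∉ B ∖ C
12 ∈ (B ∖ C)ᶜ since 12 ∉ (B ∖ C)
12 ∉ B, so 12 ∈ Bᶜ
12 ∈ (B ∖ C)ᶜ and 12 ∈ Bᶜ, so 12 ∈ (B ∖ C)ᶜ ∩ Bᶜ
12 ∉ ((B ∖ C)ᶜ ∩ Bᶜ)ᶜ since 12 ∈ ((B ∖ C)ᶜ ∩ Bᶜ)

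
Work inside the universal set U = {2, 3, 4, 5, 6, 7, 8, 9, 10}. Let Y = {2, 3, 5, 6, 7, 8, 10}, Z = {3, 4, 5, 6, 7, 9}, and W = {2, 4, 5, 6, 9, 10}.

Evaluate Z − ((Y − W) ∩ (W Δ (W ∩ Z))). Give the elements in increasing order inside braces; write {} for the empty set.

Y − W = {3, 7, 8}
W ∩ Z = {4, 5, 6, 9}
W Δ (W ∩ Z) = {2, 10}
(Y − W) ∩ (W Δ (W ∩ Z)) = {}
Z − ((Y − W) ∩ (W Δ (W ∩ Z))) = {3, 4, 5, 6, 7, 9}

{3, 4, 5, 6, 7, 9}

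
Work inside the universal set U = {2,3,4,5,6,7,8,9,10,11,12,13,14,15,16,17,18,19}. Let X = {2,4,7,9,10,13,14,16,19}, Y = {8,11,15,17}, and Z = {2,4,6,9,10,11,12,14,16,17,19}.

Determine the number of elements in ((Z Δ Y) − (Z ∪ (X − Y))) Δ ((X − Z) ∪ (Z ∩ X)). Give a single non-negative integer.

Z Δ Y = {2,4,6,8,9,10,12,14,15,16,19}
X − Y = {2,4,7,9,10,13,14,16,19}
Z ∪ (X − Y) = {2,4,6,7,9,10,11,12,13,14,16,17,19}
(Z Δ Y) − (Z ∪ (X − Y)) = {8,15}
X − Z = {7,13}
Z ∩ X = {2,4,9,10,14,16,19}
(X − Z) ∪ (Z ∩ X) = {2,4,7,9,10,13,14,16,19}
((Z Δ Y) − (Z ∪ (X − Y))) Δ ((X − Z) ∪ (Z ∩ X)) = {2,4,7,8,9,10,13,14,15,16,19}
|((Z Δ Y) − (Z ∪ (X − Y))) Δ ((X − Z) ∪ (Z ∩ X))| = 11

11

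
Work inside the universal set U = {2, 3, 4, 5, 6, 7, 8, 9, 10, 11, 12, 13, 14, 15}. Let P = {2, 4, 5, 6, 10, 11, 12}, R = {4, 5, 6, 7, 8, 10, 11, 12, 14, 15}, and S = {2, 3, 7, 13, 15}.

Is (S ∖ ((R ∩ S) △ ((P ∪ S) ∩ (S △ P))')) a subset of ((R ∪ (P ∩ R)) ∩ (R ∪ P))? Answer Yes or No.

R ∩ S = {7, 15}
P ∪ S = {2, 3, 4, 5, 6, 7, 10, 11, 12, 13, 15}
S △ P = {3, 4, 5, 6, 7, 10, 11, 12, 13, 15}
(P ∪ S) ∩ (S △ P) = {3, 4, 5, 6, 7, 10, 11, 12, 13, 15}
((P ∪ S) ∩ (S △ P))' = {2, 8, 9, 14}
(R ∩ S) △ ((P ∪ S) ∩ (S △ P))' = {2, 7, 8, 9, 14, 15}
S ∖ ((R ∩ S) △ ((P ∪ S) ∩ (S △ P))') = {3, 13}
P ∩ R = {4, 5, 6, 10, 11, 12}
R ∪ (P ∩ R) = {4, 5, 6, 7, 8, 10, 11, 12, 14, 15}
R ∪ P = {2, 4, 5, 6, 7, 8, 10, 11, 12, 14, 15}
(R ∪ (P ∩ R)) ∩ (R ∪ P) = {4, 5, 6, 7, 8, 10, 11, 12, 14, 15}
3 ∈ S ∖ ((R ∩ S) △ ((P ∪ S) ∩ (S △ P))') but 3 ∉ (R ∪ (P ∩ R)) ∩ (R ∪ P), so the inclusion fails.

No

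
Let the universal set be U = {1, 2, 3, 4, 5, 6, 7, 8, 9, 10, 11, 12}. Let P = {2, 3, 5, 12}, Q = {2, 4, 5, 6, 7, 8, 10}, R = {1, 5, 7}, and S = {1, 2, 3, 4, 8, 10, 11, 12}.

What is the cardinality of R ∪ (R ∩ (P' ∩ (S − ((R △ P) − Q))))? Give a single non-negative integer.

3

P' = {1, 4, 6, 7, 8, 9, 10, 11}
R △ P = {1, 2, 3, 7, 12}
(R △ P) − Q = {1, 3, 12}
S − ((R △ P) − Q) = {2, 4, 8, 10, 11}
P' ∩ (S − ((R △ P) − Q)) = {4, 8, 10, 11}
R ∩ (P' ∩ (S − ((R △ P) − Q))) = {}
R ∪ (R ∩ (P' ∩ (S − ((R △ P) − Q)))) = {1, 5, 7}
|R ∪ (R ∩ (P' ∩ (S − ((R △ P) − Q))))| = 3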